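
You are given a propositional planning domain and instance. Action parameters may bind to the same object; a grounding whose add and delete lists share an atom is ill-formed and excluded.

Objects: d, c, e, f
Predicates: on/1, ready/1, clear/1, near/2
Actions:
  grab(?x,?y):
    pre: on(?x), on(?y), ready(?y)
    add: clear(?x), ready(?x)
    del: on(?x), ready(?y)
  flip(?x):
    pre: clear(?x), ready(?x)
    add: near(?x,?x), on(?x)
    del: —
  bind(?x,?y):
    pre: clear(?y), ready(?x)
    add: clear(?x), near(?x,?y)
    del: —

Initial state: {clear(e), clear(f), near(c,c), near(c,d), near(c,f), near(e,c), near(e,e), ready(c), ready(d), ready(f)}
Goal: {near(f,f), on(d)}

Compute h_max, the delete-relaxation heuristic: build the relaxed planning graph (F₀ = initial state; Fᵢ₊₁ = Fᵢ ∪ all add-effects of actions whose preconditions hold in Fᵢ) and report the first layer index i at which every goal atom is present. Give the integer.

2

F0 = init (10 atoms)
F1 = F0 ∪ {clear(c), clear(d), near(c,e), near(d,e), near(d,f), near(f,e), near(f,f), on(f)}  (18 atoms)
F2 = F1 ∪ {near(d,c), near(d,d), near(f,c), near(f,d), on(c), on(d)}  (24 atoms)
goal ⊆ F2  ⇒  h_max = 2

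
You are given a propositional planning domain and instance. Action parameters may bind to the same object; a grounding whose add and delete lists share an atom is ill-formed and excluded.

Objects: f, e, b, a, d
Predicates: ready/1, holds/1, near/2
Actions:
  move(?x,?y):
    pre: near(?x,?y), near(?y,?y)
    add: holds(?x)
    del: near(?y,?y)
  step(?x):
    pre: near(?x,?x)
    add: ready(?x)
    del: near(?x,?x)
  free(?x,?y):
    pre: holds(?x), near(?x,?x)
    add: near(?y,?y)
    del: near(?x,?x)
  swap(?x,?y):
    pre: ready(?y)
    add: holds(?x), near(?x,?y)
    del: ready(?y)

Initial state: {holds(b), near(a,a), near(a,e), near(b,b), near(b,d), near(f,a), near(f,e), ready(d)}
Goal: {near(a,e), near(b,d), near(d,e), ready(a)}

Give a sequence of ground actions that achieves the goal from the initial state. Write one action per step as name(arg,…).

step(a); free(b,e); step(e); swap(d,e)

1. step(a)  →  {holds(b), near(a,e), near(b,b), near(b,d), near(f,a), near(f,e), ready(a), ready(d)}
2. free(b,e)  →  {holds(b), near(a,e), near(b,d), near(e,e), near(f,a), near(f,e), ready(a), ready(d)}
3. step(e)  →  {holds(b), near(a,e), near(b,d), near(f,a), near(f,e), ready(a), ready(d), ready(e)}
4. swap(d,e)  →  {holds(b), holds(d), near(a,e), near(b,d), near(d,e), near(f,a), near(f,e), ready(a), ready(d)}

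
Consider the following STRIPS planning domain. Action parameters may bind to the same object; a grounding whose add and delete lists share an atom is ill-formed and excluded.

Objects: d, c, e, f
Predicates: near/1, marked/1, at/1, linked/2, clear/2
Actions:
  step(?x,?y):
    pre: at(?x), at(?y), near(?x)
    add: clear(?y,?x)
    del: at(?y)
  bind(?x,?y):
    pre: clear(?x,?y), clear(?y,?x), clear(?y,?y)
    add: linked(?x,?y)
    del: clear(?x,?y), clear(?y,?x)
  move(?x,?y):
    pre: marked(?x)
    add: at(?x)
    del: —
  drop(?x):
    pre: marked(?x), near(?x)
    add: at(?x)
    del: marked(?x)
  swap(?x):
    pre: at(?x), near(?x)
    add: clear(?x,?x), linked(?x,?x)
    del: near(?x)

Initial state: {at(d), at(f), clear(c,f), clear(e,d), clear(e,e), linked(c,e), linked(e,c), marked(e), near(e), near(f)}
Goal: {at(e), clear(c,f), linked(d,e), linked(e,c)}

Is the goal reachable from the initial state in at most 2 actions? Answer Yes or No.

1. move(e,d)  →  {at(d), at(e), at(f), clear(c,f), clear(e,d), clear(e,e), linked(c,e), linked(e,c), marked(e), near(e), near(f)}
2. step(e,d)  →  {at(e), at(f), clear(c,f), clear(d,e), clear(e,d), clear(e,e), linked(c,e), linked(e,c), marked(e), near(e), near(f)}
3. bind(d,e)  →  {at(e), at(f), clear(c,f), clear(e,e), linked(c,e), linked(d,e), linked(e,c), marked(e), near(e), near(f)}
optimal plan length = 3; 3 > 2

No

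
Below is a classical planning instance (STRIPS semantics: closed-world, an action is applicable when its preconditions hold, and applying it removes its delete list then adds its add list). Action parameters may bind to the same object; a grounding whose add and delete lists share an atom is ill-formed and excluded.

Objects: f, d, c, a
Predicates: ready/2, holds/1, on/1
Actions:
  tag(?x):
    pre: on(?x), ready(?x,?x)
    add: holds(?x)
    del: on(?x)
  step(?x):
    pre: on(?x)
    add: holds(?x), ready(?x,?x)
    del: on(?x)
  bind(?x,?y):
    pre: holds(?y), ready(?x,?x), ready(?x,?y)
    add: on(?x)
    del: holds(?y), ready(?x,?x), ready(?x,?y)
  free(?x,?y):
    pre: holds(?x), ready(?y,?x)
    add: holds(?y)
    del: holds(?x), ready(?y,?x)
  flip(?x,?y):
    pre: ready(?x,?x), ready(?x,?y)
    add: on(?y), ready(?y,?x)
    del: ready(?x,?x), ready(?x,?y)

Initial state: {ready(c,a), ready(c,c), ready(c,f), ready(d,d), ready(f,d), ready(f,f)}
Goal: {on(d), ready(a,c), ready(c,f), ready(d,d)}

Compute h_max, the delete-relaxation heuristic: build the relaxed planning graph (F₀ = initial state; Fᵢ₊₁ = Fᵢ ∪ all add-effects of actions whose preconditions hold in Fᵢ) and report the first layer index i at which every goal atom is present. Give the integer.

F0 = init (6 atoms)
F1 = F0 ∪ {on(a), on(d), on(f), ready(a,c), ready(d,f), ready(f,c)}  (12 atoms)
goal ⊆ F1  ⇒  h_max = 1

1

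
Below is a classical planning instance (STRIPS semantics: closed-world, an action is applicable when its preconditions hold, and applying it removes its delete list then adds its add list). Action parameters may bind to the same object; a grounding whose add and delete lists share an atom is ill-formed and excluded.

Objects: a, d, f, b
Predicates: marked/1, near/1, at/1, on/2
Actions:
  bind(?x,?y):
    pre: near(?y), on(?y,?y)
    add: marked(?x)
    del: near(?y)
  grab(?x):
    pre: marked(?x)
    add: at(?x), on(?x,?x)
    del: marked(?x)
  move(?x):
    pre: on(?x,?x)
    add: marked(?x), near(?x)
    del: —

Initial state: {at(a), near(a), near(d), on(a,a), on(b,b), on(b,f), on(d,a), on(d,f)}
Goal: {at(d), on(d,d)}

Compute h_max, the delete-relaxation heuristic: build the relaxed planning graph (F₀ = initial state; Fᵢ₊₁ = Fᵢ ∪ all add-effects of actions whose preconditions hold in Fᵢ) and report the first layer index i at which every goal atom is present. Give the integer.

2

F0 = init (8 atoms)
F1 = F0 ∪ {marked(a), marked(b), marked(d), marked(f), near(b)}  (13 atoms)
F2 = F1 ∪ {at(b), at(d), at(f), on(d,d), on(f,f)}  (18 atoms)
goal ⊆ F2  ⇒  h_max = 2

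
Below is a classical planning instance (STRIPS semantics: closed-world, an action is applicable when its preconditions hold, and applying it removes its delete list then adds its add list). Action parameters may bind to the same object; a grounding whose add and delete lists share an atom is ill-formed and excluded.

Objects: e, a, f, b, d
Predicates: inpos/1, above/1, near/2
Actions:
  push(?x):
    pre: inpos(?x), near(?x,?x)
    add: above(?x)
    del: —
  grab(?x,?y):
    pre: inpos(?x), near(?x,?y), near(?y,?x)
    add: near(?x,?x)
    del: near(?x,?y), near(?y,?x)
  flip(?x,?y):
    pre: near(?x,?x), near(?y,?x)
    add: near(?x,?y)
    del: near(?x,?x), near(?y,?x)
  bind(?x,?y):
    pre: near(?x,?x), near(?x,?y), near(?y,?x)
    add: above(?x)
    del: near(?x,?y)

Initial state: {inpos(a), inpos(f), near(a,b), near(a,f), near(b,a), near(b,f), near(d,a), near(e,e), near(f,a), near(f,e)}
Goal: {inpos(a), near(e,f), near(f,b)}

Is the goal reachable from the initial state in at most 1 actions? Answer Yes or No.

1. grab(f,a)  →  {inpos(a), inpos(f), near(a,b), near(b,a), near(b,f), near(d,a), near(e,e), near(f,e), near(f,f)}
2. flip(e,f)  →  {inpos(a), inpos(f), near(a,b), near(b,a), near(b,f), near(d,a), near(e,f), near(f,f)}
3. flip(f,b)  →  {inpos(a), inpos(f), near(a,b), near(b,a), near(d,a), near(e,f), near(f,b)}
optimal plan length = 3; 3 > 1

No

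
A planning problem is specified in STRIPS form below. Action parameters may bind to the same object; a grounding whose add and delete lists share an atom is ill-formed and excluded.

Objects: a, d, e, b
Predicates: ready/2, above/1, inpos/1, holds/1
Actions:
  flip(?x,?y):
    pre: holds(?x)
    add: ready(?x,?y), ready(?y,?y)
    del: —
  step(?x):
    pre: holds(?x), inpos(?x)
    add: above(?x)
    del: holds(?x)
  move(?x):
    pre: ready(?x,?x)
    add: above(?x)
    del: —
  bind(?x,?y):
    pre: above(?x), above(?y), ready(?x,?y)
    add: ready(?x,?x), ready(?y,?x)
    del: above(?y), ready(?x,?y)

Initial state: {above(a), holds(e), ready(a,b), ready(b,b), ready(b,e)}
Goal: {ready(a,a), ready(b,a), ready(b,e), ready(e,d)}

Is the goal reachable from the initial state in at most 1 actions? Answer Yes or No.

No

1. flip(e,d)  →  {above(a), holds(e), ready(a,b), ready(b,b), ready(b,e), ready(d,d), ready(e,d)}
2. move(b)  →  {above(a), above(b), holds(e), ready(a,b), ready(b,b), ready(b,e), ready(d,d), ready(e,d)}
3. bind(a,b)  →  {above(a), holds(e), ready(a,a), ready(b,a), ready(b,b), ready(b,e), ready(d,d), ready(e,d)}
optimal plan length = 3; 3 > 1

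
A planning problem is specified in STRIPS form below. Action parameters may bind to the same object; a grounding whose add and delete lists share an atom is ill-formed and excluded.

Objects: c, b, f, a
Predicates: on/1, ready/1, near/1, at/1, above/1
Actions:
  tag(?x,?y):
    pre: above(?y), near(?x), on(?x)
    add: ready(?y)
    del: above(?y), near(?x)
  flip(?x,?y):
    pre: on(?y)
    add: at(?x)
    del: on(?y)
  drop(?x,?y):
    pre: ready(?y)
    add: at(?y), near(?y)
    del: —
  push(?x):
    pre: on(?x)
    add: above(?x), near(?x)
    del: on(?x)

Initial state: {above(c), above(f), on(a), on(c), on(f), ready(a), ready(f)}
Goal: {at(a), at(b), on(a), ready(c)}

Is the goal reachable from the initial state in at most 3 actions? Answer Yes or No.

1. flip(b,c)  →  {above(c), above(f), at(b), on(a), on(f), ready(a), ready(f)}
2. drop(c,a)  →  {above(c), above(f), at(a), at(b), near(a), on(a), on(f), ready(a), ready(f)}
3. tag(a,c)  →  {above(f), at(a), at(b), on(a), on(f), ready(a), ready(c), ready(f)}
optimal plan length = 3; 3 ≤ 3

Yes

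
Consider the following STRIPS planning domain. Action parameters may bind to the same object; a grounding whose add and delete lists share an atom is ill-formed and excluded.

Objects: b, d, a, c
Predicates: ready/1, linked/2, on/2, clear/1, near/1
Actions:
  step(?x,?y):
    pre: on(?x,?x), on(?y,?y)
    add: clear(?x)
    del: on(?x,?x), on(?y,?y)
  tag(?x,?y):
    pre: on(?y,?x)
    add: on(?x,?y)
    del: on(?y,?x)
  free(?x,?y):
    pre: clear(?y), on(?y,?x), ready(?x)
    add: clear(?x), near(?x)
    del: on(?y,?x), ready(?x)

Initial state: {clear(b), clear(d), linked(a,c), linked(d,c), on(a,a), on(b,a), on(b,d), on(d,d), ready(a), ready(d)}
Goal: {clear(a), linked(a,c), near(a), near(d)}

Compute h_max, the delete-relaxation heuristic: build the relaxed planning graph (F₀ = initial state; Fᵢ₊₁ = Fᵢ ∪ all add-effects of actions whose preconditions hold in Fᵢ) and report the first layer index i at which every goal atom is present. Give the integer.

F0 = init (10 atoms)
F1 = F0 ∪ {clear(a), near(a), near(d), on(a,b), on(d,b)}  (15 atoms)
goal ⊆ F1  ⇒  h_max = 1

1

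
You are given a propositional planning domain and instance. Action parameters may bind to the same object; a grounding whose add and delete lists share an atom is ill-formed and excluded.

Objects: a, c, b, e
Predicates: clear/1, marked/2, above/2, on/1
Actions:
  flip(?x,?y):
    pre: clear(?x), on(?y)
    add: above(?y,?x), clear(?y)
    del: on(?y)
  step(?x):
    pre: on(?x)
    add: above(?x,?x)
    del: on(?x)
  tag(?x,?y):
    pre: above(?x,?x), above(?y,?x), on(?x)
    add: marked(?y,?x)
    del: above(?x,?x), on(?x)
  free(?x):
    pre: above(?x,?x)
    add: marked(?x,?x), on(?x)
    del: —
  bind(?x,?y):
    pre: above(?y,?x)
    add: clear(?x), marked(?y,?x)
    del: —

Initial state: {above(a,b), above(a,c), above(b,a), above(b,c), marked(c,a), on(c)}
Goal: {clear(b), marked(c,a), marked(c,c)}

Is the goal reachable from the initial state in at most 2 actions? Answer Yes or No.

1. step(c)  →  {above(a,b), above(a,c), above(b,a), above(b,c), above(c,c), marked(c,a)}
2. free(c)  →  {above(a,b), above(a,c), above(b,a), above(b,c), above(c,c), marked(c,a), marked(c,c), on(c)}
3. bind(b,a)  →  {above(a,b), above(a,c), above(b,a), above(b,c), above(c,c), clear(b), marked(a,b), marked(c,a), marked(c,c), on(c)}
optimal plan length = 3; 3 > 2

No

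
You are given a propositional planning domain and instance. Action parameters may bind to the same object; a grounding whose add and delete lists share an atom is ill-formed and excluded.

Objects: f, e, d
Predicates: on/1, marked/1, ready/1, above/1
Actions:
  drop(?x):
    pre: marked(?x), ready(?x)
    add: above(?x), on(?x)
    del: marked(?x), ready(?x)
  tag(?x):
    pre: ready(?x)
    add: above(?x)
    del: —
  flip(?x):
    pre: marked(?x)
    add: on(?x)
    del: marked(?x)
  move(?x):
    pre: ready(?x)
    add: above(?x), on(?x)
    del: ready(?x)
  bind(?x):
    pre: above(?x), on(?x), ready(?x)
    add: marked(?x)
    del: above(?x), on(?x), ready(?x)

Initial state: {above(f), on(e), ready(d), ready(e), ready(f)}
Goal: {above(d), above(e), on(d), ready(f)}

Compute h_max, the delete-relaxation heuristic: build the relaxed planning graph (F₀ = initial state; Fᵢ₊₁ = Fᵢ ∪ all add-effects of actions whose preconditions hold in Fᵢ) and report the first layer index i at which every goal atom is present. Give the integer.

1

F0 = init (5 atoms)
F1 = F0 ∪ {above(d), above(e), on(d), on(f)}  (9 atoms)
goal ⊆ F1  ⇒  h_max = 1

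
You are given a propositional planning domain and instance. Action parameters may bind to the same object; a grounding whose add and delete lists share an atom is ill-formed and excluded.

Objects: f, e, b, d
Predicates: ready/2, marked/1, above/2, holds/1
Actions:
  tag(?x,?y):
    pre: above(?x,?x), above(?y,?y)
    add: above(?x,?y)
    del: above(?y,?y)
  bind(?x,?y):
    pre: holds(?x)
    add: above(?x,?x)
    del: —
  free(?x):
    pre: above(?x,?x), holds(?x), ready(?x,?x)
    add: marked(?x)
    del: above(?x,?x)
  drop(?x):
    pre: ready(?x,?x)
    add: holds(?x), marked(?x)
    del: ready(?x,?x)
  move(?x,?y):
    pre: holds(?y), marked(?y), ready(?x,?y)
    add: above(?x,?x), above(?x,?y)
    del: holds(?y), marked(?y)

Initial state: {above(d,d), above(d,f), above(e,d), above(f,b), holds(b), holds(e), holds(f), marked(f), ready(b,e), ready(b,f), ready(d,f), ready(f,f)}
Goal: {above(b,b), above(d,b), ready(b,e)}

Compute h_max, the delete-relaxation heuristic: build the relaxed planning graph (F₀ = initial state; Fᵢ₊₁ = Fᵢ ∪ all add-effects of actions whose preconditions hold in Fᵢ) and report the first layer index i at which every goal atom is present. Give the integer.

2

F0 = init (12 atoms)
F1 = F0 ∪ {above(b,b), above(b,f), above(e,e), above(f,f)}  (16 atoms)
F2 = F1 ∪ {above(b,d), above(b,e), above(d,b), above(d,e), above(e,b), above(e,f), above(f,d), above(f,e)}  (24 atoms)
goal ⊆ F2  ⇒  h_max = 2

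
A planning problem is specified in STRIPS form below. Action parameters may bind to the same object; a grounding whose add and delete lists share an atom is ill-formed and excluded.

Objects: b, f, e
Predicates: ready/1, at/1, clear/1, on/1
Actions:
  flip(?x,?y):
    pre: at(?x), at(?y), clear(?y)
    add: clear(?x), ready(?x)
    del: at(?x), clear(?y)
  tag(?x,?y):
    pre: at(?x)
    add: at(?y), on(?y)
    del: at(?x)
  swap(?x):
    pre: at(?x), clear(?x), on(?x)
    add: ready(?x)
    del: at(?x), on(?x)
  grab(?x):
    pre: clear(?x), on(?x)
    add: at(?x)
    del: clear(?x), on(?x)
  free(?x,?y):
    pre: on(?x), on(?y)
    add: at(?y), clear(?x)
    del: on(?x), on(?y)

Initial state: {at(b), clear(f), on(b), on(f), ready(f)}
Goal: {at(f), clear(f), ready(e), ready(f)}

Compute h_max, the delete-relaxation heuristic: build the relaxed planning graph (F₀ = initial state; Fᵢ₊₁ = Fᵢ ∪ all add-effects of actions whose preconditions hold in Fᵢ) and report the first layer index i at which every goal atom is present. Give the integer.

2

F0 = init (5 atoms)
F1 = F0 ∪ {at(e), at(f), clear(b), on(e)}  (9 atoms)
F2 = F1 ∪ {clear(e), ready(b), ready(e)}  (12 atoms)
goal ⊆ F2  ⇒  h_max = 2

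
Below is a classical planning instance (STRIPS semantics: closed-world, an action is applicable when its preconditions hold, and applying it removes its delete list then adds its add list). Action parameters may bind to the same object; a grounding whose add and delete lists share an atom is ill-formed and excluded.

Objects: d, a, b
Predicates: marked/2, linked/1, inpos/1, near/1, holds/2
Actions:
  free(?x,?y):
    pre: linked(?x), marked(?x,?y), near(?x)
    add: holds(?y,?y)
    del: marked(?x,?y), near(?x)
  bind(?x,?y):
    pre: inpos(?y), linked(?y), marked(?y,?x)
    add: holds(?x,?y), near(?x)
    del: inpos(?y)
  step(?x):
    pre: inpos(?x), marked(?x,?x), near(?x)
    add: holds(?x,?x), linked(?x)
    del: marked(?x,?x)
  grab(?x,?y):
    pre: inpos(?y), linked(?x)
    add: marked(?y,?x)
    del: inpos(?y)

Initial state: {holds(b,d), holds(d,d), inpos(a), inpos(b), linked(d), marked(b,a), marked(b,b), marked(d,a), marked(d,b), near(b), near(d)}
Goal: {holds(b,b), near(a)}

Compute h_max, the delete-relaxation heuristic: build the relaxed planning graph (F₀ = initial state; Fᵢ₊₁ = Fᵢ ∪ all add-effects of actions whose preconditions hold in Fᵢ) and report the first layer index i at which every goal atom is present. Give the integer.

F0 = init (11 atoms)
F1 = F0 ∪ {holds(a,a), holds(b,b), linked(b), marked(a,d), marked(b,d)}  (16 atoms)
F2 = F1 ∪ {holds(a,b), holds(d,b), marked(a,b), near(a)}  (20 atoms)
goal ⊆ F2  ⇒  h_max = 2

2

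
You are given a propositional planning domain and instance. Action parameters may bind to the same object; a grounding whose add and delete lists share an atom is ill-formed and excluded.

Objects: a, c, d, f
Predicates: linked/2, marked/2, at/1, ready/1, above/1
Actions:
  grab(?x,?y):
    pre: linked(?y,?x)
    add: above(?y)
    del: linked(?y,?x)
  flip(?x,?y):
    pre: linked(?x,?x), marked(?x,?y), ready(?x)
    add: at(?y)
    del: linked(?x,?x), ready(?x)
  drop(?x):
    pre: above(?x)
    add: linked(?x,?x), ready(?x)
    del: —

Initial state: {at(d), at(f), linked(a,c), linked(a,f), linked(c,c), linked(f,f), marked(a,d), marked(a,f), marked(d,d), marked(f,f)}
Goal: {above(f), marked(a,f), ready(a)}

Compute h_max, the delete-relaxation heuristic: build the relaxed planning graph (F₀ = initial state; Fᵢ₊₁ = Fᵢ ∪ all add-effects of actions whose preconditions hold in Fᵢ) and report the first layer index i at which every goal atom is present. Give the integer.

F0 = init (10 atoms)
F1 = F0 ∪ {above(a), above(c), above(f)}  (13 atoms)
F2 = F1 ∪ {linked(a,a), ready(a), ready(c), ready(f)}  (17 atoms)
goal ⊆ F2  ⇒  h_max = 2

2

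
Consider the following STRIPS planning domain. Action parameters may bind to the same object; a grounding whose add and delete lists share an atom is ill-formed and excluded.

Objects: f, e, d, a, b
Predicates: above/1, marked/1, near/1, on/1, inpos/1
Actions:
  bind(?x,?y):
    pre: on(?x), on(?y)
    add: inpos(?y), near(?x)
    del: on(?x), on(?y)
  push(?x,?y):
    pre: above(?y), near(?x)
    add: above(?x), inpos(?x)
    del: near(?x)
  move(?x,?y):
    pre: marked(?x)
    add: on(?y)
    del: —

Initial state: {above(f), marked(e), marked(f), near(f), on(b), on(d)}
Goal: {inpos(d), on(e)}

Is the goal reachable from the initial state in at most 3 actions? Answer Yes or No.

1. bind(d,d)  →  {above(f), inpos(d), marked(e), marked(f), near(d), near(f), on(b)}
2. move(f,e)  →  {above(f), inpos(d), marked(e), marked(f), near(d), near(f), on(b), on(e)}
optimal plan length = 2; 2 ≤ 3

Yes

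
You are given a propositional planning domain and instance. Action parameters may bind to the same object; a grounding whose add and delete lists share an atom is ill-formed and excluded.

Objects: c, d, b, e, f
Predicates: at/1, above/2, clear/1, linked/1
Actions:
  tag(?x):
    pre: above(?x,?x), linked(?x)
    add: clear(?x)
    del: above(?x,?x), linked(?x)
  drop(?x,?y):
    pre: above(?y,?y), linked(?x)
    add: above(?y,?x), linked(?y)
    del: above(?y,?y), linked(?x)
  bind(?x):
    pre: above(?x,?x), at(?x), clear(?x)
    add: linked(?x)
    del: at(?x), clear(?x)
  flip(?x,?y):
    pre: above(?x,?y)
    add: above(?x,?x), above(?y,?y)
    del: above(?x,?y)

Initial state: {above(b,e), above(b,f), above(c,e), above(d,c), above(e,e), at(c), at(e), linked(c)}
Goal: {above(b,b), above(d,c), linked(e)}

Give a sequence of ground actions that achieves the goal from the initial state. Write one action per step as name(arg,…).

1. drop(c,e)  →  {above(b,e), above(b,f), above(c,e), above(d,c), above(e,c), at(c), at(e), linked(e)}
2. flip(b,e)  →  {above(b,b), above(b,f), above(c,e), above(d,c), above(e,c), above(e,e), at(c), at(e), linked(e)}

drop(c,e); flip(b,e)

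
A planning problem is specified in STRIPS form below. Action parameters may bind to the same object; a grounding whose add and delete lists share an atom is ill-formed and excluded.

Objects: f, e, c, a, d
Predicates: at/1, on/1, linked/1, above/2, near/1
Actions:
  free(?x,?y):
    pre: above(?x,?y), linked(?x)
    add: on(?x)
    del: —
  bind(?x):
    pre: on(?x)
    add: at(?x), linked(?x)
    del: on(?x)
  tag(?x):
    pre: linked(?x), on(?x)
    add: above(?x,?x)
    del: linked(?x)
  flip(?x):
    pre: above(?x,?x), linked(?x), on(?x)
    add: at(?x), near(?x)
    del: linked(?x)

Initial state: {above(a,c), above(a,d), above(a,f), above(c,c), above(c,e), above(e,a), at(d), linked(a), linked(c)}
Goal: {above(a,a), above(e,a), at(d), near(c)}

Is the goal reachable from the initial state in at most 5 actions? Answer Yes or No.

1. free(c,e)  →  {above(a,c), above(a,d), above(a,f), above(c,c), above(c,e), above(e,a), at(d), linked(a), linked(c), on(c)}
2. free(a,f)  →  {above(a,c), above(a,d), above(a,f), above(c,c), above(c,e), above(e,a), at(d), linked(a), linked(c), on(a), on(c)}
3. tag(a)  →  {above(a,a), above(a,c), above(a,d), above(a,f), above(c,c), above(c,e), above(e,a), at(d), linked(c), on(a), on(c)}
4. flip(c)  →  {above(a,a), above(a,c), above(a,d), above(a,f), above(c,c), above(c,e), above(e,a), at(c), at(d), near(c), on(a), on(c)}
optimal plan length = 4; 4 ≤ 5

Yes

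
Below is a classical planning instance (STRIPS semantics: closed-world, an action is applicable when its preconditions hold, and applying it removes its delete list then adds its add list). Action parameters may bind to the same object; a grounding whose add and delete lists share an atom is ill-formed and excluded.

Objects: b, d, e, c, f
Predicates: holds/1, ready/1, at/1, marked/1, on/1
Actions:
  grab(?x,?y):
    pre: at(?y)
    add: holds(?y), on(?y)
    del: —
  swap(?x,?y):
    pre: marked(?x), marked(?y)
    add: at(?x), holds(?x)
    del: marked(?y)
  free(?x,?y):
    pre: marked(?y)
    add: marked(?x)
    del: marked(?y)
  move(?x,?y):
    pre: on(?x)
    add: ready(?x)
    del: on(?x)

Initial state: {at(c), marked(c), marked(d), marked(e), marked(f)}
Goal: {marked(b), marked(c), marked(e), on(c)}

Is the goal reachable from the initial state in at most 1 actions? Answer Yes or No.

1. grab(b,c)  →  {at(c), holds(c), marked(c), marked(d), marked(e), marked(f), on(c)}
2. free(b,d)  →  {at(c), holds(c), marked(b), marked(c), marked(e), marked(f), on(c)}
optimal plan length = 2; 2 > 1

No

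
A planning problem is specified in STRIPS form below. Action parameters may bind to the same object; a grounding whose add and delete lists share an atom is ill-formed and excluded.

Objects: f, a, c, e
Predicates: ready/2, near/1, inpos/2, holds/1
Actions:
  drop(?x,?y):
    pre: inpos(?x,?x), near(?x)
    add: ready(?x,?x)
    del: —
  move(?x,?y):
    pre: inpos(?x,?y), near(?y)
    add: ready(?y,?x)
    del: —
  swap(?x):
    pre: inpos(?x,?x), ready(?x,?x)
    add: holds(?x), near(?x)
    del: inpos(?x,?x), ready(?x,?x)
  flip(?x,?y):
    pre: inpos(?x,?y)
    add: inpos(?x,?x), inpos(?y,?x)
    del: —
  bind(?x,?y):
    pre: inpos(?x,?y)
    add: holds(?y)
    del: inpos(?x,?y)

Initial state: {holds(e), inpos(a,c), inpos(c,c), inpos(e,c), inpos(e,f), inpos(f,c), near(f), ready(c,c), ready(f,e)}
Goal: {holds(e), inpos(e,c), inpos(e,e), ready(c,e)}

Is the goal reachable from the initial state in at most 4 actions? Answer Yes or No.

1. swap(c)  →  {holds(c), holds(e), inpos(a,c), inpos(e,c), inpos(e,f), inpos(f,c), near(c), near(f), ready(f,e)}
2. move(e,c)  →  {holds(c), holds(e), inpos(a,c), inpos(e,c), inpos(e,f), inpos(f,c), near(c), near(f), ready(c,e), ready(f,e)}
3. flip(e,f)  →  {holds(c), holds(e), inpos(a,c), inpos(e,c), inpos(e,e), inpos(e,f), inpos(f,c), inpos(f,e), near(c), near(f), ready(c,e), ready(f,e)}
optimal plan length = 3; 3 ≤ 4

Yes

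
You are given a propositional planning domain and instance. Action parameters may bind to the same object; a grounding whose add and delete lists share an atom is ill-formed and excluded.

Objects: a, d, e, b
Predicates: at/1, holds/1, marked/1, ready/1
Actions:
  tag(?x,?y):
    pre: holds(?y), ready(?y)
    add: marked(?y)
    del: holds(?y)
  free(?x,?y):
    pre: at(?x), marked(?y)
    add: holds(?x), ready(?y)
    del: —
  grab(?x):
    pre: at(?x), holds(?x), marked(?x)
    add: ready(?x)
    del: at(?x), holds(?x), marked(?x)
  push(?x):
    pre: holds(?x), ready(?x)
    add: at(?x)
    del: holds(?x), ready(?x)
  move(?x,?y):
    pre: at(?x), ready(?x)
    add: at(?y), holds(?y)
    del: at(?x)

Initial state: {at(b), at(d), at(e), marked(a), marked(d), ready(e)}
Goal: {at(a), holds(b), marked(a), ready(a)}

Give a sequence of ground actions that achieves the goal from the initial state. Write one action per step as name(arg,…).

free(b,a); move(e,a)

1. free(b,a)  →  {at(b), at(d), at(e), holds(b), marked(a), marked(d), ready(a), ready(e)}
2. move(e,a)  →  {at(a), at(b), at(d), holds(a), holds(b), marked(a), marked(d), ready(a), ready(e)}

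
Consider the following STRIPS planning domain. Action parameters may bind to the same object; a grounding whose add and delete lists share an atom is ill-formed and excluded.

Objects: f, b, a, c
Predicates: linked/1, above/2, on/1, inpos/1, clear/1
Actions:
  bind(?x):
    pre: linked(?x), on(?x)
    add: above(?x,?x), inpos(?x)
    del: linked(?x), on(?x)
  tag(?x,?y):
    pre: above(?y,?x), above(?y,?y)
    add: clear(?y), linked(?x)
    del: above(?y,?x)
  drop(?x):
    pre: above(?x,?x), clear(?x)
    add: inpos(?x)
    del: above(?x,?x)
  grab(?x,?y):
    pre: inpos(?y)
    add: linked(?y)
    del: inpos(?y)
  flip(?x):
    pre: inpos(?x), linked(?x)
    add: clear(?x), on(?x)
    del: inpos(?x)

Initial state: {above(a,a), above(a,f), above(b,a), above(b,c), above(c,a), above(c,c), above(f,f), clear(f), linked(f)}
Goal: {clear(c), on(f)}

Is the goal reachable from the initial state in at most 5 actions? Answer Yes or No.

1. tag(a,c)  →  {above(a,a), above(a,f), above(b,a), above(b,c), above(c,c), above(f,f), clear(c), clear(f), linked(a), linked(f)}
2. drop(f)  →  {above(a,a), above(a,f), above(b,a), above(b,c), above(c,c), clear(c), clear(f), inpos(f), linked(a), linked(f)}
3. flip(f)  →  {above(a,a), above(a,f), above(b,a), above(b,c), above(c,c), clear(c), clear(f), linked(a), linked(f), on(f)}
optimal plan length = 3; 3 ≤ 5

Yes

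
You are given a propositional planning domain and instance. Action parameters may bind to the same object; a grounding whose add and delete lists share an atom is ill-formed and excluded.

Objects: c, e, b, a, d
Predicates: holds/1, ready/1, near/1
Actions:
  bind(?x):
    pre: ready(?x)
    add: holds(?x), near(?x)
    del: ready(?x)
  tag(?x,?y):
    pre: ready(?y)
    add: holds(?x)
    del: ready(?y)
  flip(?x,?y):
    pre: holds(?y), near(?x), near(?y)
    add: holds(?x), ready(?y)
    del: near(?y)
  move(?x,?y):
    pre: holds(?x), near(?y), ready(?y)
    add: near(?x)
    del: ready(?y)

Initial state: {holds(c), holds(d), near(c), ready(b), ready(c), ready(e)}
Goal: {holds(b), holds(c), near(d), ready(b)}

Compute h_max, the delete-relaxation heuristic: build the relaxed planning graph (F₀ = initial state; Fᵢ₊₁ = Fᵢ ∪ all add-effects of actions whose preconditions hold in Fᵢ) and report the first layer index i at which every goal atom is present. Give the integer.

1

F0 = init (6 atoms)
F1 = F0 ∪ {holds(a), holds(b), holds(e), near(b), near(d), near(e)}  (12 atoms)
goal ⊆ F1  ⇒  h_max = 1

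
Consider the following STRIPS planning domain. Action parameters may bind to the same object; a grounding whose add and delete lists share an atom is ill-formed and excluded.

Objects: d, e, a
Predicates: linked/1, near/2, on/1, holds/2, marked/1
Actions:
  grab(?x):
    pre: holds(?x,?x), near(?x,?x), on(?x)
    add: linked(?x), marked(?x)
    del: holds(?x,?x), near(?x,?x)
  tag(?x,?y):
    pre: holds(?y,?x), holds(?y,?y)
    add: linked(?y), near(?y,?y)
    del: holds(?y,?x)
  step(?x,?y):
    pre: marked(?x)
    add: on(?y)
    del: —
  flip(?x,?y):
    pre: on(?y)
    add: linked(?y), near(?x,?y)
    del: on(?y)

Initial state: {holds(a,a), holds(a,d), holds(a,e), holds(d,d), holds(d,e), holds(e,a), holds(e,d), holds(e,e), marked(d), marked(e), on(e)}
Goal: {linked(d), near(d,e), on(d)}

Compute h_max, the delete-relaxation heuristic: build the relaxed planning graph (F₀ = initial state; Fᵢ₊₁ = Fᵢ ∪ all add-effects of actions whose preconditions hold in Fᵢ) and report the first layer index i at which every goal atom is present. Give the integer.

F0 = init (11 atoms)
F1 = F0 ∪ {linked(a), linked(d), linked(e), near(a,a), near(a,e), near(d,d), near(d,e), near(e,e), on(a), on(d)}  (21 atoms)
goal ⊆ F1  ⇒  h_max = 1

1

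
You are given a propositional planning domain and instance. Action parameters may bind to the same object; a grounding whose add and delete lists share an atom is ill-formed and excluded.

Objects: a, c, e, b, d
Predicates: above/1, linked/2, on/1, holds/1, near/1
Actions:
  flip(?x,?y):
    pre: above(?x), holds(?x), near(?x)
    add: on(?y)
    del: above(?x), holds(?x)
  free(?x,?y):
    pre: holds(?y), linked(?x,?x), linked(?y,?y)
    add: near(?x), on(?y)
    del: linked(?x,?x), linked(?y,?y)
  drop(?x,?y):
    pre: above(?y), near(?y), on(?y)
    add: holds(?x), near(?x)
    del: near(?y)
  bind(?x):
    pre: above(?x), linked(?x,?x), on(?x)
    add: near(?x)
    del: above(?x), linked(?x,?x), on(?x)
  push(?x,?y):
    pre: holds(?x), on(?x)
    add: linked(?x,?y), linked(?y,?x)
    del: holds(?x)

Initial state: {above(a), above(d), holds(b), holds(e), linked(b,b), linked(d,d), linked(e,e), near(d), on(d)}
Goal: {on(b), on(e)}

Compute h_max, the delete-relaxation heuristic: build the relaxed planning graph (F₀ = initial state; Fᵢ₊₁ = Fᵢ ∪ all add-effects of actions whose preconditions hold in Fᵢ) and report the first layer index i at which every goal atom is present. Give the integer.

F0 = init (9 atoms)
F1 = F0 ∪ {holds(a), holds(c), near(a), near(b), near(c), near(e), on(b), on(e)}  (17 atoms)
goal ⊆ F1  ⇒  h_max = 1

1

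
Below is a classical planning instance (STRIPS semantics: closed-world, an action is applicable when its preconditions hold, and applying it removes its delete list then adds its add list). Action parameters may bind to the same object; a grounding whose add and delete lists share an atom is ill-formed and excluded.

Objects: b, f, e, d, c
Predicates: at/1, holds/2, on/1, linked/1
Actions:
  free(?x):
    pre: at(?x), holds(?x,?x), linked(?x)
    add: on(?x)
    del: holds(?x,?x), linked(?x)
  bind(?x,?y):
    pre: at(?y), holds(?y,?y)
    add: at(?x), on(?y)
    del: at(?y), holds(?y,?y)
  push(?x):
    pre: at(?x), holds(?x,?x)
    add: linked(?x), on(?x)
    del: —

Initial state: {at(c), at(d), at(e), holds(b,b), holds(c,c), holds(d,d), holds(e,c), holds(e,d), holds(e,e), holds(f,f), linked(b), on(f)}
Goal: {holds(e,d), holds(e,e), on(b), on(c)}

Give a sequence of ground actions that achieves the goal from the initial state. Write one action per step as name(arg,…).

1. bind(b,c)  →  {at(b), at(d), at(e), holds(b,b), holds(d,d), holds(e,c), holds(e,d), holds(e,e), holds(f,f), linked(b), on(c), on(f)}
2. free(b)  →  {at(b), at(d), at(e), holds(d,d), holds(e,c), holds(e,d), holds(e,e), holds(f,f), on(b), on(c), on(f)}

bind(b,c); free(b)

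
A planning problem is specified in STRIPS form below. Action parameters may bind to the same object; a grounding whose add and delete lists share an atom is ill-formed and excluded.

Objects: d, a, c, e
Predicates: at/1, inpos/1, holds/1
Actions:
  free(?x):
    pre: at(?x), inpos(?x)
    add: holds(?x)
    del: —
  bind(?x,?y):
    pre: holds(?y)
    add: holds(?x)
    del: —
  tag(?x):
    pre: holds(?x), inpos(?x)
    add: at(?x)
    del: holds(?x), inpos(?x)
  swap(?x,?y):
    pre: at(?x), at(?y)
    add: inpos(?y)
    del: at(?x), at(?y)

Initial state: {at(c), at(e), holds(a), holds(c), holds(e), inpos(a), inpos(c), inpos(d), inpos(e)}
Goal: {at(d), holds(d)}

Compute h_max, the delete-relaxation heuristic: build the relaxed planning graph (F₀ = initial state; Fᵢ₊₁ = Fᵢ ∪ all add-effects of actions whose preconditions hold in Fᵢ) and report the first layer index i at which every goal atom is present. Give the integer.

2

F0 = init (9 atoms)
F1 = F0 ∪ {at(a), holds(d)}  (11 atoms)
F2 = F1 ∪ {at(d)}  (12 atoms)
goal ⊆ F2  ⇒  h_max = 2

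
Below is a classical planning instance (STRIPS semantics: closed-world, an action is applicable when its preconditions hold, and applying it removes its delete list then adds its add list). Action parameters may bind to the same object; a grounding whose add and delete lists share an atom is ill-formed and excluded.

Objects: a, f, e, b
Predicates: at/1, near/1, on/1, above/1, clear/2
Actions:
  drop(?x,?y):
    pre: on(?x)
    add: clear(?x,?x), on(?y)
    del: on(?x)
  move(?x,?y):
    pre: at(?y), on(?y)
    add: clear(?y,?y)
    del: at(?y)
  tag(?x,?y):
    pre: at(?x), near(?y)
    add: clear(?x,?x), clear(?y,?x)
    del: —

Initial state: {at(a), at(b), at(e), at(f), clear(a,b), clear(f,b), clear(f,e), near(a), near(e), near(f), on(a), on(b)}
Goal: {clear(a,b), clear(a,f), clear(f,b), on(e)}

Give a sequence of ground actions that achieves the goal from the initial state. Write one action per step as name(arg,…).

drop(a,e); tag(f,a)

1. drop(a,e)  →  {at(a), at(b), at(e), at(f), clear(a,a), clear(a,b), clear(f,b), clear(f,e), near(a), near(e), near(f), on(b), on(e)}
2. tag(f,a)  →  {at(a), at(b), at(e), at(f), clear(a,a), clear(a,b), clear(a,f), clear(f,b), clear(f,e), clear(f,f), near(a), near(e), near(f), on(b), on(e)}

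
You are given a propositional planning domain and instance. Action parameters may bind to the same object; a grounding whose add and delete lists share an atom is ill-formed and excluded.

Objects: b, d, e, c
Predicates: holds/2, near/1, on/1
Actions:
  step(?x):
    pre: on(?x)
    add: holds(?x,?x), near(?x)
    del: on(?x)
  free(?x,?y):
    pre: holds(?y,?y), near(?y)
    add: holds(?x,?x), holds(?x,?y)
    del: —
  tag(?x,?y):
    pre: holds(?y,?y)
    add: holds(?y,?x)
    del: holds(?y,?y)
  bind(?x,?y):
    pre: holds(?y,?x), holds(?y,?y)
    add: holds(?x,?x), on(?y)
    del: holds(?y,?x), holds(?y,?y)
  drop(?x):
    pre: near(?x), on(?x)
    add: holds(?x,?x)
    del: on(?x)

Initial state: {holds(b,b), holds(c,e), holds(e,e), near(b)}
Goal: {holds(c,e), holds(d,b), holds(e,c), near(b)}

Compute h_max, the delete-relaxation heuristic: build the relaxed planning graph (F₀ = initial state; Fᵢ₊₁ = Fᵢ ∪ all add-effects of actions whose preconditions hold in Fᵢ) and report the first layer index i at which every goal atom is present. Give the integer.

1

F0 = init (4 atoms)
F1 = F0 ∪ {holds(b,c), holds(b,d), holds(b,e), holds(c,b), holds(c,c), holds(d,b), holds(d,d), holds(e,b), holds(e,c), holds(e,d)}  (14 atoms)
goal ⊆ F1  ⇒  h_max = 1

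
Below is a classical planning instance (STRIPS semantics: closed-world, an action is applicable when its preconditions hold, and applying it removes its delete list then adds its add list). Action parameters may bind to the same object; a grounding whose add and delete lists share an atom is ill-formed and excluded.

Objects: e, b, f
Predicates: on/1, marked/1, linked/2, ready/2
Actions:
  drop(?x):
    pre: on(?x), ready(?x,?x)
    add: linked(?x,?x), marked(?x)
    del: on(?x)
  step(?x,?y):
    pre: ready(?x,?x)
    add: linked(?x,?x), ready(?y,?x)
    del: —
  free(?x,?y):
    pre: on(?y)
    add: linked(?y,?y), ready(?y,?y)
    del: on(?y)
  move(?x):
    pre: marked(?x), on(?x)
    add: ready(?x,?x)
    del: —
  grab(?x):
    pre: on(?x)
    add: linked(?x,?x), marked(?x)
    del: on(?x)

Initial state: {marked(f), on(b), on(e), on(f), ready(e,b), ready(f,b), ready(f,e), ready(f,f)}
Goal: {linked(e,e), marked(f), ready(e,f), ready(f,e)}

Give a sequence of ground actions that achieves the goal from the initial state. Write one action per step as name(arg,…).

1. step(f,e)  →  {linked(f,f), marked(f), on(b), on(e), on(f), ready(e,b), ready(e,f), ready(f,b), ready(f,e), ready(f,f)}
2. free(e,e)  →  {linked(e,e), linked(f,f), marked(f), on(b), on(f), ready(e,b), ready(e,e), ready(e,f), ready(f,b), ready(f,e), ready(f,f)}

step(f,e); free(e,e)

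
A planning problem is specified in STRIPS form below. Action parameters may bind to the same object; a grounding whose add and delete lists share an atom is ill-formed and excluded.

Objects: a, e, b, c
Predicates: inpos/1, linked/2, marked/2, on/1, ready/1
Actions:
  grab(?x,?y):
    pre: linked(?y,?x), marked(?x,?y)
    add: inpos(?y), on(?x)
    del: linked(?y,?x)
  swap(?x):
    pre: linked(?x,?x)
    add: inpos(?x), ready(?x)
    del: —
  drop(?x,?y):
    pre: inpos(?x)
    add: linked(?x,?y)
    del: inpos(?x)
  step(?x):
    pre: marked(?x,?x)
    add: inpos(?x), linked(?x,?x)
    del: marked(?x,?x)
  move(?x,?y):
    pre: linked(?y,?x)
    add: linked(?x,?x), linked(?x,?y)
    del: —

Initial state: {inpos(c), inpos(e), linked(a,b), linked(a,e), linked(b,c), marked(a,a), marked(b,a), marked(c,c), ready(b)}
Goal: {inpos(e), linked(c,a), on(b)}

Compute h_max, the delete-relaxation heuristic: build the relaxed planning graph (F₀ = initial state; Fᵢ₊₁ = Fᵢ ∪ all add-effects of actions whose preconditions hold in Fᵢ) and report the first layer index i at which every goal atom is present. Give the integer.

F0 = init (9 atoms)
F1 = F0 ∪ {inpos(a), linked(a,a), linked(b,a), linked(b,b), linked(c,a), linked(c,b), linked(c,c), linked(c,e), linked(e,a), linked(e,b), linked(e,c), linked(e,e), on(b)}  (22 atoms)
goal ⊆ F1  ⇒  h_max = 1

1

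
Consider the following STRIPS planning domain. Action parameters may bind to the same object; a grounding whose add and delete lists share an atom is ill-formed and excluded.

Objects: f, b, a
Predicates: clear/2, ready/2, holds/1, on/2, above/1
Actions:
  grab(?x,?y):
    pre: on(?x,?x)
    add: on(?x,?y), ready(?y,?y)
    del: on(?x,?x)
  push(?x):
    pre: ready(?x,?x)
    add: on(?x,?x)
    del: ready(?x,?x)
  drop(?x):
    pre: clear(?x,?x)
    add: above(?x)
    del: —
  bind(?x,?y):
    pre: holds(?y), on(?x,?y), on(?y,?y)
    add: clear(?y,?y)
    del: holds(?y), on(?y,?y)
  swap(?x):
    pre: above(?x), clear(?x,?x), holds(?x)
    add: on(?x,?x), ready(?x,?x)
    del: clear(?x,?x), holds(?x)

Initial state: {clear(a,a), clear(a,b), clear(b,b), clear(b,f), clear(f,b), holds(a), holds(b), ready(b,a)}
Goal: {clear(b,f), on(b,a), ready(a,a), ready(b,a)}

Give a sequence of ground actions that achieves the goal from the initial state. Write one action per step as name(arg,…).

drop(b); swap(b); grab(b,a)

1. drop(b)  →  {above(b), clear(a,a), clear(a,b), clear(b,b), clear(b,f), clear(f,b), holds(a), holds(b), ready(b,a)}
2. swap(b)  →  {above(b), clear(a,a), clear(a,b), clear(b,f), clear(f,b), holds(a), on(b,b), ready(b,a), ready(b,b)}
3. grab(b,a)  →  {above(b), clear(a,a), clear(a,b), clear(b,f), clear(f,b), holds(a), on(b,a), ready(a,a), ready(b,a), ready(b,b)}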